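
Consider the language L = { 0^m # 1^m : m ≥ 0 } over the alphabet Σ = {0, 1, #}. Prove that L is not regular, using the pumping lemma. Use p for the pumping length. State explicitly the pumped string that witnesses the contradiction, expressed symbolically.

0^{p+k} # 1^p

Toward a contradiction, assume L is regular with pumping length p.
Take w = 0^p # 1^p ∈ L with |w| = 2p+1 ≥ p.
The pumping lemma gives a decomposition w = xyz where |xy| ≤ p and y is nonempty.
Because |xy| ≤ p and w begins with p copies of 0, we have y = 0^k with 1 ≤ k ≤ p.
Pump with i = 2: xy^2z = 0^{p+k} # 1^p, which would require p+k = p. But k ≥ 1, so xy^2z ∉ L.
This contradicts the pumping lemma, so L is not regular.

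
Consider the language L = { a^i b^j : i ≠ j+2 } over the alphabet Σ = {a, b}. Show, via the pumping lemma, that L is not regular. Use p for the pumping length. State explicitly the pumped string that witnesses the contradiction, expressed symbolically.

a^{p+p!} b^{p+p!-2}

Assume L is regular; let p be its pumping constant.
Choose w = a^p b^{p+p!-2}. Since p ≠ (p+p!-2)+2 = p+p!, w ∈ L; and |w| ≥ p.
By the pumping lemma, w = xyz with |xy| ≤ p and |y| ≥ 1.
The first p characters of w are a's, so xy (and hence y) consists only of a's. Write y = a^k, 1 ≤ k ≤ p.
Since 1 ≤ k ≤ p, k divides p!; set t = 1 + p!/k. Then xy^t z has p + (p!/k)·k = p + p! copies of a. Now the a-count is p+p! and (b-count)+2 = (p+p!-2)+2 = p+p!, so i ≠ j+2 fails. So xy^t z = a^{p+p!} b^{p+p!-2} ∉ L.
This is a contradiction; hence L is not regular.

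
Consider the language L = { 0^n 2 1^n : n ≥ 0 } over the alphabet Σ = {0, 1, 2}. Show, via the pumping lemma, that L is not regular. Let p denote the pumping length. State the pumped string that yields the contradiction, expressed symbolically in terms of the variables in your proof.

0^{p+k} 2 1^p

Assume L is regular. Let p be the pumping length given by the pumping lemma.
Take w = 0^p 2 1^p ∈ L with |w| = 2p+1 ≥ p.
The pumping lemma gives a decomposition w = xyz where |xy| ≤ p and |y| > 0.
Because |xy| ≤ p and w begins with p copies of 0, we have y = 0^k with 1 ≤ k ≤ p.
Pump with i = 2: xy^2z = 0^{p+k} 2 1^p, which would require p+k = p. But k ≥ 1, so xy^2z ∉ L.
This contradicts the pumping lemma, so L is not regular.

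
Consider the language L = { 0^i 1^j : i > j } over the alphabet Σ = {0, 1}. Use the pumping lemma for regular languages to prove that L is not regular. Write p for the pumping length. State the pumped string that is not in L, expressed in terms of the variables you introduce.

0^{p+1-k} 1^p

Assume L is regular. Let p be the pumping length given by the pumping lemma.
Choose w = 0^{p+1} 1^p ∈ L, with |w| = 2p+1 ≥ p.
Write w = xyz as guaranteed by the lemma, with |xy| ≤ p and |y| ≥ 1.
Because |xy| ≤ p and w begins with p copies of 0, we have y = 0^k with 1 ≤ k ≤ p.
Consider xy^0z = xz = 0^{p+1-k} 1^p. Since k ≥ 1, the 0-count p+1-k is at most p, so i > j fails; thus xz ∉ L.
Contradiction. Therefore L is not regular.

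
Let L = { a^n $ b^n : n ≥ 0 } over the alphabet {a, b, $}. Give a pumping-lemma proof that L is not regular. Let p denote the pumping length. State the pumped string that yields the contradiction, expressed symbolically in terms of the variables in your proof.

Suppose for contradiction that L is regular, and let p be the pumping length.
Take w = a^p $ b^p ∈ L with |w| = 2p+1 ≥ p.
Write w = xyz as guaranteed by the lemma, with |xy| ≤ p and y is nonempty.
Since the first p symbols of w are all a's and |xy| ≤ p, y lies entirely in the leading a-block: y = a^k for some k with 1 ≤ k ≤ p.
Pump with i = 2: xy^2z = a^{p+k} $ b^p, which would require p+k = p. But k ≥ 1, so xy^2z ∉ L.
This is a contradiction; hence L is not regular.

a^{p+k} $ b^p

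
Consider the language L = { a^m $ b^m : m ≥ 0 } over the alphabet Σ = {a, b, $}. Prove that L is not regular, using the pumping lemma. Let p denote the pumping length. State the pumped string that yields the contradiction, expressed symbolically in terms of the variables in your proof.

Assume L is regular. Let p be the pumping length given by the pumping lemma.
Take w = a^p $ b^p ∈ L with |w| = 2p+1 ≥ p.
Write w = xyz as guaranteed by the lemma, with |xy| ≤ p and |y| ≥ 1.
The first p characters of w are a's, so xy (and hence y) consists only of a's. Write y = a^k, 1 ≤ k ≤ p.
Pump with i = 2: xy^2z = a^{p+k} $ b^p, which would require p+k = p. But k ≥ 1, so xy^2z ∉ L.
This is a contradiction; hence L is not regular.

a^{p+k} $ b^p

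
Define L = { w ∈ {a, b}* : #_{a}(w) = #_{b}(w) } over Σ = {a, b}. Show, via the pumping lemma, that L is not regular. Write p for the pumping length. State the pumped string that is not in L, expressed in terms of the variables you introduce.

a^{p+k} b^p

Assume L is regular; let p be its pumping constant.
Choose w = a^p b^p ∈ L with |w| = 2p ≥ p.
Write w = xyz as guaranteed by the lemma, with |xy| ≤ p and |y| > 0.
The first p characters of w are a's, so xy (and hence y) consists only of a's. Write y = a^k, 1 ≤ k ≤ p.
Pump with i = 2: xy^2z = a^{p+k} b^p has p+k occurrences of a but only p of b. Since k ≥ 1 the counts differ, so xy^2z ∉ L.
This contradicts the pumping lemma, so L is not regular.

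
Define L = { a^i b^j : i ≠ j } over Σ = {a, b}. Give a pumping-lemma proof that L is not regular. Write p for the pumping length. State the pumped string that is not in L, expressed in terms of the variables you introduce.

Assume L is regular. Let p be the pumping length given by the pumping lemma.
Choose w = a^p b^{p+p!}. Since p ≠ p+p!, w ∈ L; and |w| ≥ p.
The pumping lemma gives a decomposition w = xyz where |xy| ≤ p and |y| > 0.
The first p characters of w are a's, so xy (and hence y) consists only of a's. Write y = a^k, 1 ≤ k ≤ p.
Since 1 ≤ k ≤ p, k divides p!; set t = 1 + p!/k. Then xy^t z has p + (p!/k)·k = p + p! copies of a. Now the a-count equals the b-count, so i ≠ j fails. So xy^t z = a^{p+p!} b^{p+p!} ∉ L.
This is a contradiction; hence L is not regular.

a^{p+p!} b^{p+p!}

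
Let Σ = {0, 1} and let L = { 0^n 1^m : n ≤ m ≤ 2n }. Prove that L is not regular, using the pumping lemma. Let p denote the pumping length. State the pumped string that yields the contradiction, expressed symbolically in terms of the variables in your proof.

0^{p+k} 1^p

Assume L is regular. Let p be the pumping length given by the pumping lemma.
Take w = 0^p 1^p ∈ L (since p ≤ p ≤ 2p), with |w| = 2p ≥ p.
Write w = xyz as guaranteed by the lemma, with |xy| ≤ p and y is nonempty.
The first p characters of w are 0's, so xy (and hence y) consists only of 0's. Write y = 0^k, 1 ≤ k ≤ p.
Pump with i = 2: xy^2z = 0^{p+k} 1^p. Now n = p+k > p = m, so the condition n ≤ m fails. Thus xy^2z ∉ L.
This contradicts the pumping lemma, so L is not regular.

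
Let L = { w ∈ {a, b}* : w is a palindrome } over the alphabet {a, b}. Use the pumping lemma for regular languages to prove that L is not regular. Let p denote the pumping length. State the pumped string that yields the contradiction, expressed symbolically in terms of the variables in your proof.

Assume L is regular. Let p be the pumping length given by the pumping lemma.
Take w = a^p b a^p, a palindrome of length 2p+1 ≥ p.
The pumping lemma gives a decomposition w = xyz where |xy| ≤ p and y is nonempty.
Because |xy| ≤ p and w begins with p copies of a, we have y = a^k with 1 ≤ k ≤ p.
Pump with i = 2: xy^2z = a^{p+k} b a^p. Its reverse is a^p b a^{p+k}, which differs from xy^2z since k ≥ 1. So xy^2z is not a palindrome and xy^2z ∉ L.
Contradiction. Therefore L is not regular.

a^{p+k} b a^p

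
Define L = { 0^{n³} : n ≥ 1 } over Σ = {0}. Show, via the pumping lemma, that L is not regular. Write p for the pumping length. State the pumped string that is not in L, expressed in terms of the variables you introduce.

Assume L is regular; let p be its pumping constant.
Take w = 0^{p³} ∈ L with |w| = p³ ≥ p.
The pumping lemma gives a decomposition w = xyz where |xy| ≤ p and y is nonempty.
Then y = 0^k for some k with 1 ≤ k ≤ p.
Pump with i = 2: xy^2z = 0^{p³+k}. Since 1 ≤ k ≤ p, p³ < p³+k ≤ p³+p < p³+3p²+3p+1 = (p+1)³, so p³+k is not a perfect cube. So xy^2z ∉ L.
Contradiction. Therefore L is not regular.

0^{p³+k}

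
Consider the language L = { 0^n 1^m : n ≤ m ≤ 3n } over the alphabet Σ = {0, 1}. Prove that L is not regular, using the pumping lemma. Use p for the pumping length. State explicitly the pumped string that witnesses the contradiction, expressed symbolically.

0^{p+k} 1^p

Assume L is regular; let p be its pumping constant.
Take w = 0^p 1^p ∈ L (since p ≤ p ≤ 3p), with |w| = 2p ≥ p.
The pumping lemma gives a decomposition w = xyz where |xy| ≤ p and y is nonempty.
Since the first p symbols of w are all 0's and |xy| ≤ p, y lies entirely in the leading 0-block: y = 0^k for some k with 1 ≤ k ≤ p.
Pump with i = 2: xy^2z = 0^{p+k} 1^p. Now n = p+k > p = m, so the condition n ≤ m fails. Thus xy^2z ∉ L.
This is a contradiction; hence L is not regular.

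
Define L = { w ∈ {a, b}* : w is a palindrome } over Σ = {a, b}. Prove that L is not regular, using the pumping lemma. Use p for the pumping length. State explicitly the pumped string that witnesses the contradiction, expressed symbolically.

a^{p+k} b a^p

Suppose for contradiction that L is regular, and let p be the pumping length.
Take w = a^p b a^p, a palindrome of length 2p+1 ≥ p.
Write w = xyz as guaranteed by the lemma, with |xy| ≤ p and y is nonempty.
Since the first p symbols of w are all a's and |xy| ≤ p, y lies entirely in the leading a-block: y = a^k for some k with 1 ≤ k ≤ p.
Pump with i = 2: xy^2z = a^{p+k} b a^p. Its reverse is a^p b a^{p+k}, which differs from xy^2z since k ≥ 1. So xy^2z is not a palindrome and xy^2z ∉ L.
Contradiction. Therefore L is not regular.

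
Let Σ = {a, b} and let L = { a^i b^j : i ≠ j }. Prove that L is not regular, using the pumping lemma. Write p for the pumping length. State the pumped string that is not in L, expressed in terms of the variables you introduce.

Toward a contradiction, assume L is regular with pumping length p.
Choose w = a^p b^{p+p!}. Since p ≠ p+p!, w ∈ L; and |w| ≥ p.
Write w = xyz as guaranteed by the lemma, with |xy| ≤ p and |y| ≥ 1.
Since the first p symbols of w are all a's and |xy| ≤ p, y lies entirely in the leading a-block: y = a^k for some k with 1 ≤ k ≤ p.
Since 1 ≤ k ≤ p, k divides p!; set t = 1 + p!/k. Then xy^t z has p + (p!/k)·k = p + p! copies of a. Now the a-count equals the b-count, so i ≠ j fails. So xy^t z = a^{p+p!} b^{p+p!} ∉ L.
This is a contradiction; hence L is not regular.

a^{p+p!} b^{p+p!}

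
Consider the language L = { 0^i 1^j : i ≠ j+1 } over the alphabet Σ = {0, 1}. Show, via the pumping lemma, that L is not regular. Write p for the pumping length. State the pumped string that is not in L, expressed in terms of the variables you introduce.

0^{p+p!} 1^{p+p!-1}

Suppose for contradiction that L is regular, and let p be the pumping length.
Choose w = 0^p 1^{p+p!-1}. Since p ≠ (p+p!-1)+1 = p+p!, w ∈ L; and |w| ≥ p.
The pumping lemma gives a decomposition w = xyz where |xy| ≤ p and |y| > 0.
The first p characters of w are 0's, so xy (and hence y) consists only of 0's. Write y = 0^k, 1 ≤ k ≤ p.
Since 1 ≤ k ≤ p, k divides p!; set t = 1 + p!/k. Then xy^t z has p + (p!/k)·k = p + p! copies of 0. Now the 0-count is p+p! and (1-count)+1 = (p+p!-1)+1 = p+p!, so i ≠ j+1 fails. So xy^t z = 0^{p+p!} 1^{p+p!-1} ∉ L.
This is a contradiction; hence L is not regular.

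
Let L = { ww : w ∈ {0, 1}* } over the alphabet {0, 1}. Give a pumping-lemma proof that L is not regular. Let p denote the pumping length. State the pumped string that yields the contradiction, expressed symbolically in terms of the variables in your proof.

Assume L is regular. Let p be the pumping length given by the pumping lemma.
Take w = 0^p 1^p 0^p 1^p = uu where u = 0^p1^p; then w ∈ L and |w| = 4p ≥ p.
Write w = xyz as guaranteed by the lemma, with |xy| ≤ p and y is nonempty.
Because |xy| ≤ p and w begins with p copies of 0, we have y = 0^k with 1 ≤ k ≤ p.
Pump with i = 2: xy^2z = 0^{p+k} 1^p 0^p 1^p, of length 4p+k. Suppose this equals vv. The string starts with 0 and ends with 1, so v does too; thus the boundary between the two copies of v is a 1→0 transition. There is exactly one such transition, at position 2p+k, so |v| = 2p+k and |vv| = 4p+2k ≠ 4p+k since k ≥ 1. So xy^2z ∉ L.
This contradicts the pumping lemma, so L is not regular.

0^{p+k} 1^p 0^p 1^p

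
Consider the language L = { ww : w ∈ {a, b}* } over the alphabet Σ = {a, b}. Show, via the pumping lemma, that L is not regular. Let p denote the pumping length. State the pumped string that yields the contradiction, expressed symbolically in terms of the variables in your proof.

a^{p+k} b^p a^p b^p

Suppose for contradiction that L is regular, and let p be the pumping length.
Take w = a^p b^p a^p b^p = uu where u = a^pb^p; then w ∈ L and |w| = 4p ≥ p.
The pumping lemma gives a decomposition w = xyz where |xy| ≤ p and y is nonempty.
Because |xy| ≤ p and w begins with p copies of a, we have y = a^k with 1 ≤ k ≤ p.
Pump with i = 2: xy^2z = a^{p+k} b^p a^p b^p, of length 4p+k. Suppose this equals vv. The string starts with a and ends with b, so v does too; thus the boundary between the two copies of v is a b→a transition. There is exactly one such transition, at position 2p+k, so |v| = 2p+k and |vv| = 4p+2k ≠ 4p+k since k ≥ 1. So xy^2z ∉ L.
This contradicts the pumping lemma, so L is not regular.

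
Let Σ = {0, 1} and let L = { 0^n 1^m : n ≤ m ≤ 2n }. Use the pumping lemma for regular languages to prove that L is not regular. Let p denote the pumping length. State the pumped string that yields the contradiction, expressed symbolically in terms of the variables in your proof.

Assume L is regular; let p be its pumping constant.
Take w = 0^p 1^p ∈ L (since p ≤ p ≤ 2p), with |w| = 2p ≥ p.
The pumping lemma gives a decomposition w = xyz where |xy| ≤ p and |y| > 0.
Because |xy| ≤ p and w begins with p copies of 0, we have y = 0^k with 1 ≤ k ≤ p.
Pump with i = 2: xy^2z = 0^{p+k} 1^p. Now n = p+k > p = m, so the condition n ≤ m fails. Thus xy^2z ∉ L.
Contradiction. Therefore L is not regular.

0^{p+k} 1^p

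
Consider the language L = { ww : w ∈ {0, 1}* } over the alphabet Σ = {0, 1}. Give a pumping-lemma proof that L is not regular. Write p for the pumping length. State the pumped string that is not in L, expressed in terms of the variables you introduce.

Toward a contradiction, assume L is regular with pumping length p.
Take w = 0^p 1^p 0^p 1^p = uu where u = 0^p1^p; then w ∈ L and |w| = 4p ≥ p.
By the pumping lemma, w = xyz with |xy| ≤ p and y is nonempty.
Since the first p symbols of w are all 0's and |xy| ≤ p, y lies entirely in the leading 0-block: y = 0^k for some k with 1 ≤ k ≤ p.
Pump with i = 2: xy^2z = 0^{p+k} 1^p 0^p 1^p, of length 4p+k. Suppose this equals vv. The string starts with 0 and ends with 1, so v does too; thus the boundary between the two copies of v is a 1→0 transition. There is exactly one such transition, at position 2p+k, so |v| = 2p+k and |vv| = 4p+2k ≠ 4p+k since k ≥ 1. So xy^2z ∉ L.
This contradicts the pumping lemma, so L is not regular.

0^{p+k} 1^p 0^p 1^p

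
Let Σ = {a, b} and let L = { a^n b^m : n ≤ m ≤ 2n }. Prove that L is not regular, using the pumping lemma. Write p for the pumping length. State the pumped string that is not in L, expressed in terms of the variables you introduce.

a^{p+k} b^p

Assume L is regular. Let p be the pumping length given by the pumping lemma.
Take w = a^p b^p ∈ L (since p ≤ p ≤ 2p), with |w| = 2p ≥ p.
Write w = xyz as guaranteed by the lemma, with |xy| ≤ p and |y| ≥ 1.
Since the first p symbols of w are all a's and |xy| ≤ p, y lies entirely in the leading a-block: y = a^k for some k with 1 ≤ k ≤ p.
Pump with i = 2: xy^2z = a^{p+k} b^p. Now n = p+k > p = m, so the condition n ≤ m fails. Thus xy^2z ∉ L.
This is a contradiction; hence L is not regular.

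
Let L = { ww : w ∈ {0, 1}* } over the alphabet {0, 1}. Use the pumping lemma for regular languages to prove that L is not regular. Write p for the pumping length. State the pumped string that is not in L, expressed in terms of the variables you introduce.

Assume L is regular; let p be its pumping constant.
Take w = 0^p 1^p 0^p 1^p = uu where u = 0^p1^p; then w ∈ L and |w| = 4p ≥ p.
Write w = xyz as guaranteed by the lemma, with |xy| ≤ p and |y| ≥ 1.
Because |xy| ≤ p and w begins with p copies of 0, we have y = 0^k with 1 ≤ k ≤ p.
Pump with i = 2: xy^2z = 0^{p+k} 1^p 0^p 1^p, of length 4p+k. Suppose this equals vv. The string starts with 0 and ends with 1, so v does too; thus the boundary between the two copies of v is a 1→0 transition. There is exactly one such transition, at position 2p+k, so |v| = 2p+k and |vv| = 4p+2k ≠ 4p+k since k ≥ 1. So xy^2z ∉ L.
This contradicts the pumping lemma, so L is not regular.

0^{p+k} 1^p 0^p 1^p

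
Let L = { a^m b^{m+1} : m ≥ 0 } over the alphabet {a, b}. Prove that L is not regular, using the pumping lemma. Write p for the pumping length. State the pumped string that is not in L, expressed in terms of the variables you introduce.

Assume L is regular; let p be its pumping constant.
Let w = a^p b^{p+1} ∈ L; note |w| = 2p+1 ≥ p.
The pumping lemma gives a decomposition w = xyz where |xy| ≤ p and |y| > 0.
The first p characters of w are a's, so xy (and hence y) consists only of a's. Write y = a^k, 1 ≤ k ≤ p.
Pump with i = 2: xy^2z = a^{p+k} b^{p+1}. For this to lie in L we would need p+1 = (p+k)+1, which forces k = 0. But k ≥ 1, so xy^2z ∉ L.
This is a contradiction; hence L is not regular.

a^{p+k} b^{p+1}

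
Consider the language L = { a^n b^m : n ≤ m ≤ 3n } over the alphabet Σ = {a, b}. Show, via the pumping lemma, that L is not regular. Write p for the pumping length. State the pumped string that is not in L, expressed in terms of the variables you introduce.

a^{p+k} b^p

Suppose for contradiction that L is regular, and let p be the pumping length.
Take w = a^p b^p ∈ L (since p ≤ p ≤ 3p), with |w| = 2p ≥ p.
Write w = xyz as guaranteed by the lemma, with |xy| ≤ p and |y| > 0.
Because |xy| ≤ p and w begins with p copies of a, we have y = a^k with 1 ≤ k ≤ p.
Pump with i = 2: xy^2z = a^{p+k} b^p. Now n = p+k > p = m, so the condition n ≤ m fails. Thus xy^2z ∉ L.
Contradiction. Therefore L is not regular.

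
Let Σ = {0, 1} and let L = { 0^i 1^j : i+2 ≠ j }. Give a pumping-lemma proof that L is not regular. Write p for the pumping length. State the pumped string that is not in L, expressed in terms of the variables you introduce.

0^{p+p!} 1^{p+p!+2}

Assume L is regular; let p be its pumping constant.
Choose w = 0^p 1^{p+p!+2}. Since p ≠ (p+p!+2)-2 = p+p!, w ∈ L; and |w| ≥ p.
By the pumping lemma, w = xyz with |xy| ≤ p and |y| ≥ 1.
Since the first p symbols of w are all 0's and |xy| ≤ p, y lies entirely in the leading 0-block: y = 0^k for some k with 1 ≤ k ≤ p.
Since 1 ≤ k ≤ p, k divides p!; set t = 1 + p!/k. Then xy^t z has p + (p!/k)·k = p + p! copies of 0. Now the 0-count is p+p! and (1-count)-2 = (p+p!+2)-2 = p+p!, so i+2 ≠ j fails. So xy^t z = 0^{p+p!} 1^{p+p!+2} ∉ L.
This is a contradiction; hence L is not regular.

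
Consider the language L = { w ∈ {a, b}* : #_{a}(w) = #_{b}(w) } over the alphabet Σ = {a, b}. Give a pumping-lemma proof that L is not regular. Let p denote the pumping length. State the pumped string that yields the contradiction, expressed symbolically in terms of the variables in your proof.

a^{p+k} b^p

Toward a contradiction, assume L is regular with pumping length p.
Choose w = a^p b^p ∈ L with |w| = 2p ≥ p.
The pumping lemma gives a decomposition w = xyz where |xy| ≤ p and |y| > 0.
Since the first p symbols of w are all a's and |xy| ≤ p, y lies entirely in the leading a-block: y = a^k for some k with 1 ≤ k ≤ p.
Pump with i = 2: xy^2z = a^{p+k} b^p has p+k occurrences of a but only p of b. Since k ≥ 1 the counts differ, so xy^2z ∉ L.
This contradicts the pumping lemma, so L is not regular.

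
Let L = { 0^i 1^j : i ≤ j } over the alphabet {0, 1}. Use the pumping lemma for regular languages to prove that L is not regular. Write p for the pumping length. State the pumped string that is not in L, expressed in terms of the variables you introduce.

Assume L is regular. Let p be the pumping length given by the pumping lemma.
Choose w = 0^p 1^p ∈ L, with |w| = 2p ≥ p.
By the pumping lemma, w = xyz with |xy| ≤ p and y is nonempty.
The first p characters of w are 0's, so xy (and hence y) consists only of 0's. Write y = 0^k, 1 ≤ k ≤ p.
Consider xy^2z = 0^{p+k} 1^p. Since k ≥ 1, the 0-count p+k exceeds the 1-count p, so i ≤ j fails; thus xy^2z ∉ L.
Contradiction. Therefore L is not regular.

0^{p+k} 1^p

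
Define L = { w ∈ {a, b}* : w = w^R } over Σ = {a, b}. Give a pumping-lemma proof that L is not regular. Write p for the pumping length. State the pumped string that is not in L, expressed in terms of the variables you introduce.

Assume L is regular; let p be its pumping constant.
Take w = a^p b a^p, a palindrome of length 2p+1 ≥ p.
By the pumping lemma, w = xyz with |xy| ≤ p and |y| > 0.
The first p characters of w are a's, so xy (and hence y) consists only of a's. Write y = a^k, 1 ≤ k ≤ p.
Pump with i = 2: xy^2z = a^{p+k} b a^p. Its reverse is a^p b a^{p+k}, which differs from xy^2z since k ≥ 1. So xy^2z is not a palindrome and xy^2z ∉ L.
Contradiction. Therefore L is not regular.

a^{p+k} b a^p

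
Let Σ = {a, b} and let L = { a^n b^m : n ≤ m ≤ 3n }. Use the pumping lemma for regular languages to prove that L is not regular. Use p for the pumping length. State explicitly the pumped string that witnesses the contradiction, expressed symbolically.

Suppose for contradiction that L is regular, and let p be the pumping length.
Take w = a^p b^p ∈ L (since p ≤ p ≤ 3p), with |w| = 2p ≥ p.
By the pumping lemma, w = xyz with |xy| ≤ p and |y| > 0.
Since the first p symbols of w are all a's and |xy| ≤ p, y lies entirely in the leading a-block: y = a^k for some k with 1 ≤ k ≤ p.
Pump with i = 2: xy^2z = a^{p+k} b^p. Now n = p+k > p = m, so the condition n ≤ m fails. Thus xy^2z ∉ L.
This is a contradiction; hence L is not regular.

a^{p+k} b^p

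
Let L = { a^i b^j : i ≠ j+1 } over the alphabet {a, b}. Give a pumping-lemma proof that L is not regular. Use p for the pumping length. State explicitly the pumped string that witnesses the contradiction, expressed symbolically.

a^{p+p!} b^{p+p!-1}

Suppose for contradiction that L is regular, and let p be the pumping length.
Choose w = a^p b^{p+p!-1}. Since p ≠ (p+p!-1)+1 = p+p!, w ∈ L; and |w| ≥ p.
Write w = xyz as guaranteed by the lemma, with |xy| ≤ p and |y| > 0.
Because |xy| ≤ p and w begins with p copies of a, we have y = a^k with 1 ≤ k ≤ p.
Since 1 ≤ k ≤ p, k divides p!; set t = 1 + p!/k. Then xy^t z has p + (p!/k)·k = p + p! copies of a. Now the a-count is p+p! and (b-count)+1 = (p+p!-1)+1 = p+p!, so i ≠ j+1 fails. So xy^t z = a^{p+p!} b^{p+p!-1} ∉ L.
This contradicts the pumping lemma, so L is not regular.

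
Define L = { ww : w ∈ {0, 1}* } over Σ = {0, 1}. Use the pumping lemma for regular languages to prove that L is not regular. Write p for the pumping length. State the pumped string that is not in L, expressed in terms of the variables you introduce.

0^{p+k} 1^p 0^p 1^p

Suppose for contradiction that L is regular, and let p be the pumping length.
Take w = 0^p 1^p 0^p 1^p = uu where u = 0^p1^p; then w ∈ L and |w| = 4p ≥ p.
By the pumping lemma, w = xyz with |xy| ≤ p and y is nonempty.
Because |xy| ≤ p and w begins with p copies of 0, we have y = 0^k with 1 ≤ k ≤ p.
Pump with i = 2: xy^2z = 0^{p+k} 1^p 0^p 1^p, of length 4p+k. Suppose this equals vv. The string starts with 0 and ends with 1, so v does too; thus the boundary between the two copies of v is a 1→0 transition. There is exactly one such transition, at position 2p+k, so |v| = 2p+k and |vv| = 4p+2k ≠ 4p+k since k ≥ 1. So xy^2z ∉ L.
This is a contradiction; hence L is not regular.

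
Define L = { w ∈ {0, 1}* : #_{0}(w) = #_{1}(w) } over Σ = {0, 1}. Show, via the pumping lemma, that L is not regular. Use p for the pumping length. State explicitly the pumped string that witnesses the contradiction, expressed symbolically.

0^{p+k} 1^p

Assume L is regular. Let p be the pumping length given by the pumping lemma.
Choose w = 0^p 1^p ∈ L with |w| = 2p ≥ p.
By the pumping lemma, w = xyz with |xy| ≤ p and y is nonempty.
Because |xy| ≤ p and w begins with p copies of 0, we have y = 0^k with 1 ≤ k ≤ p.
Pump with i = 2: xy^2z = 0^{p+k} 1^p has p+k occurrences of 0 but only p of 1. Since k ≥ 1 the counts differ, so xy^2z ∉ L.
This is a contradiction; hence L is not regular.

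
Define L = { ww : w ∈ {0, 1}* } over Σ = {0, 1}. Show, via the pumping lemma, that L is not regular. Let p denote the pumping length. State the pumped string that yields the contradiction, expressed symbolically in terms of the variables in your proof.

Suppose for contradiction that L is regular, and let p be the pumping length.
Take w = 0^p 1^p 0^p 1^p = uu where u = 0^p1^p; then w ∈ L and |w| = 4p ≥ p.
By the pumping lemma, w = xyz with |xy| ≤ p and |y| ≥ 1.
Because |xy| ≤ p and w begins with p copies of 0, we have y = 0^k with 1 ≤ k ≤ p.
Pump with i = 2: xy^2z = 0^{p+k} 1^p 0^p 1^p, of length 4p+k. Suppose this equals vv. The string starts with 0 and ends with 1, so v does too; thus the boundary between the two copies of v is a 1→0 transition. There is exactly one such transition, at position 2p+k, so |v| = 2p+k and |vv| = 4p+2k ≠ 4p+k since k ≥ 1. So xy^2z ∉ L.
This contradicts the pumping lemma, so L is not regular.

0^{p+k} 1^p 0^p 1^p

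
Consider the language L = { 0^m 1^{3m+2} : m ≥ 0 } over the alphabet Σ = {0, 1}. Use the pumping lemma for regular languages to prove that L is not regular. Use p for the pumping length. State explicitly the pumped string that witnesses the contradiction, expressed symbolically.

0^{p+k} 1^{3p+2}

Assume L is regular. Let p be the pumping length given by the pumping lemma.
Take w = 0^p 1^{3p+2}. Then w ∈ L and |w| = 4p+2 ≥ p.
By the pumping lemma, w = xyz with |xy| ≤ p and y is nonempty.
Because |xy| ≤ p and w begins with p copies of 0, we have y = 0^k with 1 ≤ k ≤ p.
Pump with i = 2: xy^2z = 0^{p+k} 1^{3p+2}. For this to lie in L we would need 3p+2 = 3(p+k)+2, which forces k = 0. But k ≥ 1, so xy^2z ∉ L.
This is a contradiction; hence L is not regular.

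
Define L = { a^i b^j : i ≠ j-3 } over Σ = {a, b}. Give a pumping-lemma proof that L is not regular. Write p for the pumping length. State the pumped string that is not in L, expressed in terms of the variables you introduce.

Toward a contradiction, assume L is regular with pumping length p.
Choose w = a^p b^{p+p!+3}. Since p ≠ (p+p!+3)-3 = p+p!, w ∈ L; and |w| ≥ p.
The pumping lemma gives a decomposition w = xyz where |xy| ≤ p and |y| ≥ 1.
Since the first p symbols of w are all a's and |xy| ≤ p, y lies entirely in the leading a-block: y = a^k for some k with 1 ≤ k ≤ p.
Since 1 ≤ k ≤ p, k divides p!; set t = 1 + p!/k. Then xy^t z has p + (p!/k)·k = p + p! copies of a. Now the a-count is p+p! and (b-count)-3 = (p+p!+3)-3 = p+p!, so i ≠ j-3 fails. So xy^t z = a^{p+p!} b^{p+p!+3} ∉ L.
This contradicts the pumping lemma, so L is not regular.

a^{p+p!} b^{p+p!+3}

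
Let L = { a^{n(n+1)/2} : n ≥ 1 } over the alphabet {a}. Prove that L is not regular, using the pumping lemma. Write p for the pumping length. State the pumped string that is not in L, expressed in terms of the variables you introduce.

a^{p(p+1)/2+k}

Assume L is regular. Let p be the pumping length given by the pumping lemma.
Take w = a^{p(p+1)/2} ∈ L with |w| = p(p+1)/2 ≥ p.
By the pumping lemma, w = xyz with |xy| ≤ p and |y| ≥ 1.
Then y = a^k for some k with 1 ≤ k ≤ p.
Pump with i = 2: xy^2z = a^{p(p+1)/2+k}. Since 1 ≤ k ≤ p, p(p+1)/2 < p(p+1)/2+k ≤ p(p+1)/2+p < (p+1)(p+2)/2, so p(p+1)/2+k is strictly between consecutive triangular numbers. So xy^2z ∉ L.
This contradicts the pumping lemma, so L is not regular.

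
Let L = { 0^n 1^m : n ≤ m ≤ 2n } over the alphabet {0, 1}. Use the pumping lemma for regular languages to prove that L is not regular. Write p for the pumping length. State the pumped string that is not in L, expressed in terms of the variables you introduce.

Assume L is regular. Let p be the pumping length given by the pumping lemma.
Take w = 0^p 1^p ∈ L (since p ≤ p ≤ 2p), with |w| = 2p ≥ p.
By the pumping lemma, w = xyz with |xy| ≤ p and y is nonempty.
Since the first p symbols of w are all 0's and |xy| ≤ p, y lies entirely in the leading 0-block: y = 0^k for some k with 1 ≤ k ≤ p.
Pump with i = 2: xy^2z = 0^{p+k} 1^p. Now n = p+k > p = m, so the condition n ≤ m fails. Thus xy^2z ∉ L.
Contradiction. Therefore L is not regular.

0^{p+k} 1^p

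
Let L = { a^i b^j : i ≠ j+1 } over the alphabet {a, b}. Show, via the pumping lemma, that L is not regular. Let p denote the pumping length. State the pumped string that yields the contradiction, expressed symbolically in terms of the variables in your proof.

a^{p+p!} b^{p+p!-1}

Toward a contradiction, assume L is regular with pumping length p.
Choose w = a^p b^{p+p!-1}. Since p ≠ (p+p!-1)+1 = p+p!, w ∈ L; and |w| ≥ p.
By the pumping lemma, w = xyz with |xy| ≤ p and |y| ≥ 1.
Because |xy| ≤ p and w begins with p copies of a, we have y = a^k with 1 ≤ k ≤ p.
Since 1 ≤ k ≤ p, k divides p!; set t = 1 + p!/k. Then xy^t z has p + (p!/k)·k = p + p! copies of a. Now the a-count is p+p! and (b-count)+1 = (p+p!-1)+1 = p+p!, so i ≠ j+1 fails. So xy^t z = a^{p+p!} b^{p+p!-1} ∉ L.
This is a contradiction; hence L is not regular.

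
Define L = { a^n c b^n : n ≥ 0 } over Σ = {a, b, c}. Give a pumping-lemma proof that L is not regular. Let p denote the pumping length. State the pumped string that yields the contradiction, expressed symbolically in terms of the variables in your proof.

a^{p+k} c b^p

Assume L is regular; let p be its pumping constant.
Take w = a^p c b^p ∈ L with |w| = 2p+1 ≥ p.
By the pumping lemma, w = xyz with |xy| ≤ p and y is nonempty.
Since the first p symbols of w are all a's and |xy| ≤ p, y lies entirely in the leading a-block: y = a^k for some k with 1 ≤ k ≤ p.
Pump with i = 2: xy^2z = a^{p+k} c b^p, which would require p+k = p. But k ≥ 1, so xy^2z ∉ L.
Contradiction. Therefore L is not regular.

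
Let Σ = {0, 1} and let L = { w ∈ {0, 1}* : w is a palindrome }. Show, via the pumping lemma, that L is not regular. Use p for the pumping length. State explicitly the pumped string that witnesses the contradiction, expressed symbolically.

0^{p+k} 1 0^p

Suppose for contradiction that L is regular, and let p be the pumping length.
Take w = 0^p 1 0^p, a palindrome of length 2p+1 ≥ p.
The pumping lemma gives a decomposition w = xyz where |xy| ≤ p and |y| ≥ 1.
The first p characters of w are 0's, so xy (and hence y) consists only of 0's. Write y = 0^k, 1 ≤ k ≤ p.
Pump with i = 2: xy^2z = 0^{p+k} 1 0^p. Its reverse is 0^p 1 0^{p+k}, which differs from xy^2z since k ≥ 1. So xy^2z is not a palindrome and xy^2z ∉ L.
Contradiction. Therefore L is not regular.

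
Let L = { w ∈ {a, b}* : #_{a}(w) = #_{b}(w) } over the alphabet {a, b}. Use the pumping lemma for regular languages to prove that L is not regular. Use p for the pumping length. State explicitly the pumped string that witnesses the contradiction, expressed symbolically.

a^{p+k} b^p

Suppose for contradiction that L is regular, and let p be the pumping length.
Choose w = a^p b^p ∈ L with |w| = 2p ≥ p.
By the pumping lemma, w = xyz with |xy| ≤ p and |y| > 0.
Since the first p symbols of w are all a's and |xy| ≤ p, y lies entirely in the leading a-block: y = a^k for some k with 1 ≤ k ≤ p.
Pump with i = 2: xy^2z = a^{p+k} b^p has p+k occurrences of a but only p of b. Since k ≥ 1 the counts differ, so xy^2z ∉ L.
Contradiction. Therefore L is not regular.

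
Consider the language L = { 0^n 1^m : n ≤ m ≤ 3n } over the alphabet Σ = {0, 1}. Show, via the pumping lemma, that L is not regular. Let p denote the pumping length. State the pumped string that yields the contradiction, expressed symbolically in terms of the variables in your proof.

0^{p+k} 1^p

Suppose for contradiction that L is regular, and let p be the pumping length.
Take w = 0^p 1^p ∈ L (since p ≤ p ≤ 3p), with |w| = 2p ≥ p.
The pumping lemma gives a decomposition w = xyz where |xy| ≤ p and y is nonempty.
Since the first p symbols of w are all 0's and |xy| ≤ p, y lies entirely in the leading 0-block: y = 0^k for some k with 1 ≤ k ≤ p.
Pump with i = 2: xy^2z = 0^{p+k} 1^p. Now n = p+k > p = m, so the condition n ≤ m fails. Thus xy^2z ∉ L.
Contradiction. Therefore L is not regular.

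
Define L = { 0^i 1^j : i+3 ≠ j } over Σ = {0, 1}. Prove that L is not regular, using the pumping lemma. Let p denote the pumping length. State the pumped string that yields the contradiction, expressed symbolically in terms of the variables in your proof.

0^{p+p!} 1^{p+p!+3}

Suppose for contradiction that L is regular, and let p be the pumping length.
Choose w = 0^p 1^{p+p!+3}. Since p ≠ (p+p!+3)-3 = p+p!, w ∈ L; and |w| ≥ p.
By the pumping lemma, w = xyz with |xy| ≤ p and |y| ≥ 1.
Since the first p symbols of w are all 0's and |xy| ≤ p, y lies entirely in the leading 0-block: y = 0^k for some k with 1 ≤ k ≤ p.
Since 1 ≤ k ≤ p, k divides p!; set t = 1 + p!/k. Then xy^t z has p + (p!/k)·k = p + p! copies of 0. Now the 0-count is p+p! and (1-count)-3 = (p+p!+3)-3 = p+p!, so i+3 ≠ j fails. So xy^t z = 0^{p+p!} 1^{p+p!+3} ∉ L.
This is a contradiction; hence L is not regular.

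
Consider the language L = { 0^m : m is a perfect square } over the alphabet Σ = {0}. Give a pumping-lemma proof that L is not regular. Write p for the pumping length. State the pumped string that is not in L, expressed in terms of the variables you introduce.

Suppose for contradiction that L is regular, and let p be the pumping length.
Take w = 0^{p²} ∈ L with |w| = p² ≥ p.
The pumping lemma gives a decomposition w = xyz where |xy| ≤ p and |y| ≥ 1.
Then y = 0^k for some k with 1 ≤ k ≤ p.
Pump with i = 2: xy^2z = 0^{p²+k}. Since 1 ≤ k ≤ p, p² < p²+k ≤ p²+p < (p+1)², so p²+k lies strictly between consecutive squares and is not a perfect square. So xy^2z ∉ L.
This is a contradiction; hence L is not regular.

0^{p²+k}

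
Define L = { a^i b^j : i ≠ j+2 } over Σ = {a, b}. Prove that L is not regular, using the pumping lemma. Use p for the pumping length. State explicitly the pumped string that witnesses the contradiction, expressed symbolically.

Assume L is regular. Let p be the pumping length given by the pumping lemma.
Choose w = a^p b^{p+p!-2}. Since p ≠ (p+p!-2)+2 = p+p!, w ∈ L; and |w| ≥ p.
The pumping lemma gives a decomposition w = xyz where |xy| ≤ p and |y| > 0.
Since the first p symbols of w are all a's and |xy| ≤ p, y lies entirely in the leading a-block: y = a^k for some k with 1 ≤ k ≤ p.
Since 1 ≤ k ≤ p, k divides p!; set t = 1 + p!/k. Then xy^t z has p + (p!/k)·k = p + p! copies of a. Now the a-count is p+p! and (b-count)+2 = (p+p!-2)+2 = p+p!, so i ≠ j+2 fails. So xy^t z = a^{p+p!} b^{p+p!-2} ∉ L.
This contradicts the pumping lemma, so L is not regular.

a^{p+p!} b^{p+p!-2}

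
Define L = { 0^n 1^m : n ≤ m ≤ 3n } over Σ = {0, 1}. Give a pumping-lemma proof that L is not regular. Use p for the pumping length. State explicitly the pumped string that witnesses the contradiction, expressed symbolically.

0^{p+k} 1^p

Toward a contradiction, assume L is regular with pumping length p.
Take w = 0^p 1^p ∈ L (since p ≤ p ≤ 3p), with |w| = 2p ≥ p.
The pumping lemma gives a decomposition w = xyz where |xy| ≤ p and |y| ≥ 1.
The first p characters of w are 0's, so xy (and hence y) consists only of 0's. Write y = 0^k, 1 ≤ k ≤ p.
Pump with i = 2: xy^2z = 0^{p+k} 1^p. Now n = p+k > p = m, so the condition n ≤ m fails. Thus xy^2z ∉ L.
This contradicts the pumping lemma, so L is not regular.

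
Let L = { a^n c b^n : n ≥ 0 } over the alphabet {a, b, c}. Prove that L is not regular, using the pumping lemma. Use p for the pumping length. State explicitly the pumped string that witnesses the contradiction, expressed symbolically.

Toward a contradiction, assume L is regular with pumping length p.
Take w = a^p c b^p ∈ L with |w| = 2p+1 ≥ p.
By the pumping lemma, w = xyz with |xy| ≤ p and |y| ≥ 1.
Since the first p symbols of w are all a's and |xy| ≤ p, y lies entirely in the leading a-block: y = a^k for some k with 1 ≤ k ≤ p.
Pump with i = 2: xy^2z = a^{p+k} c b^p, which would require p+k = p. But k ≥ 1, so xy^2z ∉ L.
This contradicts the pumping lemma, so L is not regular.

a^{p+k} c b^p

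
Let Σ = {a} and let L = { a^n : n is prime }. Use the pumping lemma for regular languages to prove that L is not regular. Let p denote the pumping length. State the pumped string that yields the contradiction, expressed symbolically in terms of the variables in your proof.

Assume L is regular. Let p be the pumping length given by the pumping lemma.
Let q be a prime with q ≥ p+2 (infinitely many primes exist), and take w = a^q ∈ L with |w| = q ≥ p.
By the pumping lemma, w = xyz with |xy| ≤ p and y is nonempty.
Then y = a^k for some k with 1 ≤ k ≤ p.
Since 1 ≤ k ≤ p, |xz| = q-k. Pump with i = q+1: |xy^{q+1}z| = (q-k)+(q+1)k = q+qk = q(1+k), which is composite (both factors ≥ 2). So xy^{q+1}z = a^{q(1+k)} ∉ L.
This is a contradiction; hence L is not regular.

a^{q(1+k)}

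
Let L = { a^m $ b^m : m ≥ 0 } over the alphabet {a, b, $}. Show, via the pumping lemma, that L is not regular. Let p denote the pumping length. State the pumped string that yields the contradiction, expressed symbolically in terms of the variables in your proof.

Toward a contradiction, assume L is regular with pumping length p.
Take w = a^p $ b^p ∈ L with |w| = 2p+1 ≥ p.
The pumping lemma gives a decomposition w = xyz where |xy| ≤ p and |y| ≥ 1.
Since the first p symbols of w are all a's and |xy| ≤ p, y lies entirely in the leading a-block: y = a^k for some k with 1 ≤ k ≤ p.
Pump with i = 2: xy^2z = a^{p+k} $ b^p, which would require p+k = p. But k ≥ 1, so xy^2z ∉ L.
This contradicts the pumping lemma, so L is not regular.

a^{p+k} $ b^p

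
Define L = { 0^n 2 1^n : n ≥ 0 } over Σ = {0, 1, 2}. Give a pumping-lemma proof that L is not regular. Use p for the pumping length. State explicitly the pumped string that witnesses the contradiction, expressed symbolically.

Suppose for contradiction that L is regular, and let p be the pumping length.
Take w = 0^p 2 1^p ∈ L with |w| = 2p+1 ≥ p.
The pumping lemma gives a decomposition w = xyz where |xy| ≤ p and |y| ≥ 1.
The first p characters of w are 0's, so xy (and hence y) consists only of 0's. Write y = 0^k, 1 ≤ k ≤ p.
Pump with i = 2: xy^2z = 0^{p+k} 2 1^p, which would require p+k = p. But k ≥ 1, so xy^2z ∉ L.
This contradicts the pumping lemma, so L is not regular.

0^{p+k} 2 1^p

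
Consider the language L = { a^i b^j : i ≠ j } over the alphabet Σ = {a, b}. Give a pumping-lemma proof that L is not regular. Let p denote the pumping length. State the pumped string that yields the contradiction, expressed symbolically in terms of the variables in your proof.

a^{p+p!} b^{p+p!}

Suppose for contradiction that L is regular, and let p be the pumping length.
Choose w = a^p b^{p+p!}. Since p ≠ p+p!, w ∈ L; and |w| ≥ p.
By the pumping lemma, w = xyz with |xy| ≤ p and |y| ≥ 1.
Because |xy| ≤ p and w begins with p copies of a, we have y = a^k with 1 ≤ k ≤ p.
Since 1 ≤ k ≤ p, k divides p!; set t = 1 + p!/k. Then xy^t z has p + (p!/k)·k = p + p! copies of a. Now the a-count equals the b-count, so i ≠ j fails. So xy^t z = a^{p+p!} b^{p+p!} ∉ L.
Contradiction. Therefore L is not regular.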